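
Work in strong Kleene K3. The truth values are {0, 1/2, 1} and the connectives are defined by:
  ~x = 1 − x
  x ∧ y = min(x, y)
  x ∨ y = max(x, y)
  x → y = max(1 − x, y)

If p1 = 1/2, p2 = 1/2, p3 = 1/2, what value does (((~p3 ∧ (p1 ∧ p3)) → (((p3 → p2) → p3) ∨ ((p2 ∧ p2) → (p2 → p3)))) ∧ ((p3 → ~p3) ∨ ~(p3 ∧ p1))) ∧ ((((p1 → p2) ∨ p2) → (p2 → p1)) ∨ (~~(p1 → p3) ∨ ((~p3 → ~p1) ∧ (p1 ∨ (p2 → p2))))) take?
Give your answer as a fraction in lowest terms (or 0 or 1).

~p3 = ~1/2 = 1/2
p1 ∧ p3 = 1/2 ∧ 1/2 = 1/2
~p3 ∧ (p1 ∧ p3) = 1/2 ∧ 1/2 = 1/2
p3 → p2 = 1/2 → 1/2 = 1/2
(p3 → p2) → p3 = 1/2 → 1/2 = 1/2
p2 ∧ p2 = 1/2 ∧ 1/2 = 1/2
p2 → p3 = 1/2 → 1/2 = 1/2
(p2 ∧ p2) → (p2 → p3) = 1/2 → 1/2 = 1/2
((p3 → p2) → p3) ∨ ((p2 ∧ p2) → (p2 → p3)) = 1/2 ∨ 1/2 = 1/2
(~p3 ∧ (p1 ∧ p3)) → (((p3 → p2) → p3) ∨ ((p2 ∧ p2) → (p2 → p3))) = 1/2 → 1/2 = 1/2
~p3 = ~1/2 = 1/2
p3 → ~p3 = 1/2 → 1/2 = 1/2
p3 ∧ p1 = 1/2 ∧ 1/2 = 1/2
~(p3 ∧ p1) = ~1/2 = 1/2
(p3 → ~p3) ∨ ~(p3 ∧ p1) = 1/2 ∨ 1/2 = 1/2
((~p3 ∧ (p1 ∧ p3)) → (((p3 → p2) → p3) ∨ ((p2 ∧ p2) → (p2 → p3)))) ∧ ((p3 → ~p3) ∨ ~(p3 ∧ p1)) = 1/2 ∧ 1/2 = 1/2
p1 → p2 = 1/2 → 1/2 = 1/2
(p1 → p2) ∨ p2 = 1/2 ∨ 1/2 = 1/2
p2 → p1 = 1/2 → 1/2 = 1/2
((p1 → p2) ∨ p2) → (p2 → p1) = 1/2 → 1/2 = 1/2
p1 → p3 = 1/2 → 1/2 = 1/2
~(p1 → p3) = ~1/2 = 1/2
~~(p1 → p3) = ~1/2 = 1/2
~p3 = ~1/2 = 1/2
~p1 = ~1/2 = 1/2
~p3 → ~p1 = 1/2 → 1/2 = 1/2
p2 → p2 = 1/2 → 1/2 = 1/2
p1 ∨ (p2 → p2) = 1/2 ∨ 1/2 = 1/2
(~p3 → ~p1) ∧ (p1 ∨ (p2 → p2)) = 1/2 ∧ 1/2 = 1/2
~~(p1 → p3) ∨ ((~p3 → ~p1) ∧ (p1 ∨ (p2 → p2))) = 1/2 ∨ 1/2 = 1/2
(((p1 → p2) ∨ p2) → (p2 → p1)) ∨ (~~(p1 → p3) ∨ ((~p3 → ~p1) ∧ (p1 ∨ (p2 → p2)))) = 1/2 ∨ 1/2 = 1/2
(((~p3 ∧ (p1 ∧ p3)) → (((p3 → p2) → p3) ∨ ((p2 ∧ p2) → (p2 → p3)))) ∧ ((p3 → ~p3) ∨ ~(p3 ∧ p1))) ∧ ((((p1 → p2) ∨ p2) → (p2 → p1)) ∨ (~~(p1 → p3) ∨ ((~p3 → ~p1) ∧ (p1 ∨ (p2 → p2))))) = 1/2 ∧ 1/2 = 1/2

1/2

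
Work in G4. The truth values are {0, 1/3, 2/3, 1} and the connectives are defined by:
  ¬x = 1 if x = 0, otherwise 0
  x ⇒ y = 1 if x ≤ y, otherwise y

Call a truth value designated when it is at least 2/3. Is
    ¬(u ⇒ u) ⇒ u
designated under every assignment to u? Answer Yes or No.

u = 0 ↦ 1
u = 1/3 ↦ 1
u = 2/3 ↦ 1
u = 1 ↦ 1
Every assignment gives a value ≥ 2/3.

Yes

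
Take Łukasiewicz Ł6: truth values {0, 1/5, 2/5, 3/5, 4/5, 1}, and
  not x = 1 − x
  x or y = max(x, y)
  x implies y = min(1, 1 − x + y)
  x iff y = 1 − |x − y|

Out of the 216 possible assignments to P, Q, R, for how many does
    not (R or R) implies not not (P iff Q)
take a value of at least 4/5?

176

value 1: 146 assignments (counts)
value 4/5: 30 assignments (counts)
value 3/5: 20 assignments
value 2/5: 12 assignments
value 1/5: 6 assignments
value 0: 2 assignments
So 176 of the 216 assignments meet the threshold.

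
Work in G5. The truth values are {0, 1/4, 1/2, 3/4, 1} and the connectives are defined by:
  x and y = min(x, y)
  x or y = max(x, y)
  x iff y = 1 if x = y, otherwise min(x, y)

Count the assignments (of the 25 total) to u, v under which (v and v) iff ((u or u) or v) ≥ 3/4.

value 1: 15 assignments (counts)
value 3/4: 1 assignment (counts)
value 1/2: 2 assignments
value 1/4: 3 assignments
value 0: 4 assignments
So 16 of the 25 assignments meet the threshold.

16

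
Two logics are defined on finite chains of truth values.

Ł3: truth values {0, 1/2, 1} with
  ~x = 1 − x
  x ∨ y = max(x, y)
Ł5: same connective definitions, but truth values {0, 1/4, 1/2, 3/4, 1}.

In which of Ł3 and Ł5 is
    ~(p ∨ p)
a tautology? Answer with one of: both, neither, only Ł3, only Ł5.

In Ł3: at p = 1/2 the value is 1/2 — not a tautology.
In Ł5: at p = 1/4 the value is 3/4 — not a tautology.

neither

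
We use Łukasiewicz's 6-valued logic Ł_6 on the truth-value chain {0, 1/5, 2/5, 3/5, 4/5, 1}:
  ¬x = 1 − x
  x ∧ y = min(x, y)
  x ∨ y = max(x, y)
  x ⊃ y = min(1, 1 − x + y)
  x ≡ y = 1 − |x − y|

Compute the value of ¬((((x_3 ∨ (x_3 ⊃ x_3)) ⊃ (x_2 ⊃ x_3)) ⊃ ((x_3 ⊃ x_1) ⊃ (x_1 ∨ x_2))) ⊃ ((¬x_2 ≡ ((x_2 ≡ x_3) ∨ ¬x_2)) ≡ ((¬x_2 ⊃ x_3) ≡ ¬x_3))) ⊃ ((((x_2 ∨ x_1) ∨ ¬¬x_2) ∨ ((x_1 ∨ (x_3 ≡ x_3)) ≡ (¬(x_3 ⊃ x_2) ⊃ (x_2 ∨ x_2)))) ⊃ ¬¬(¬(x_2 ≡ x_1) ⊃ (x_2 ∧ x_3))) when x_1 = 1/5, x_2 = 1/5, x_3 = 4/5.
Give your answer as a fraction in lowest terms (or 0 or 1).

x_3 ⊃ x_3 = 4/5 ⊃ 4/5 = 1
x_3 ∨ (x_3 ⊃ x_3) = 4/5 ∨ 1 = 1
x_2 ⊃ x_3 = 1/5 ⊃ 4/5 = 1
(x_3 ∨ (x_3 ⊃ x_3)) ⊃ (x_2 ⊃ x_3) = 1 ⊃ 1 = 1
x_3 ⊃ x_1 = 4/5 ⊃ 1/5 = 2/5
x_1 ∨ x_2 = 1/5 ∨ 1/5 = 1/5
(x_3 ⊃ x_1) ⊃ (x_1 ∨ x_2) = 2/5 ⊃ 1/5 = 4/5
((x_3 ∨ (x_3 ⊃ x_3)) ⊃ (x_2 ⊃ x_3)) ⊃ ((x_3 ⊃ x_1) ⊃ (x_1 ∨ x_2)) = 1 ⊃ 4/5 = 4/5
¬x_2 = ¬1/5 = 4/5
x_2 ≡ x_3 = 1/5 ≡ 4/5 = 2/5
¬x_2 = ¬1/5 = 4/5
(x_2 ≡ x_3) ∨ ¬x_2 = 2/5 ∨ 4/5 = 4/5
¬x_2 ≡ ((x_2 ≡ x_3) ∨ ¬x_2) = 4/5 ≡ 4/5 = 1
¬x_2 = ¬1/5 = 4/5
¬x_2 ⊃ x_3 = 4/5 ⊃ 4/5 = 1
¬x_3 = ¬4/5 = 1/5
(¬x_2 ⊃ x_3) ≡ ¬x_3 = 1 ≡ 1/5 = 1/5
(¬x_2 ≡ ((x_2 ≡ x_3) ∨ ¬x_2)) ≡ ((¬x_2 ⊃ x_3) ≡ ¬x_3) = 1 ≡ 1/5 = 1/5
(((x_3 ∨ (x_3 ⊃ x_3)) ⊃ (x_2 ⊃ x_3)) ⊃ ((x_3 ⊃ x_1) ⊃ (x_1 ∨ x_2))) ⊃ ((¬x_2 ≡ ((x_2 ≡ x_3) ∨ ¬x_2)) ≡ ((¬x_2 ⊃ x_3) ≡ ¬x_3)) = 4/5 ⊃ 1/5 = 2/5
¬((((x_3 ∨ (x_3 ⊃ x_3)) ⊃ (x_2 ⊃ x_3)) ⊃ ((x_3 ⊃ x_1) ⊃ (x_1 ∨ x_2))) ⊃ ((¬x_2 ≡ ((x_2 ≡ x_3) ∨ ¬x_2)) ≡ ((¬x_2 ⊃ x_3) ≡ ¬x_3))) = ¬2/5 = 3/5
x_2 ∨ x_1 = 1/5 ∨ 1/5 = 1/5
¬x_2 = ¬1/5 = 4/5
¬¬x_2 = ¬4/5 = 1/5
(x_2 ∨ x_1) ∨ ¬¬x_2 = 1/5 ∨ 1/5 = 1/5
x_3 ≡ x_3 = 4/5 ≡ 4/5 = 1
x_1 ∨ (x_3 ≡ x_3) = 1/5 ∨ 1 = 1
x_3 ⊃ x_2 = 4/5 ⊃ 1/5 = 2/5
¬(x_3 ⊃ x_2) = ¬2/5 = 3/5
x_2 ∨ x_2 = 1/5 ∨ 1/5 = 1/5
¬(x_3 ⊃ x_2) ⊃ (x_2 ∨ x_2) = 3/5 ⊃ 1/5 = 3/5
(x_1 ∨ (x_3 ≡ x_3)) ≡ (¬(x_3 ⊃ x_2) ⊃ (x_2 ∨ x_2)) = 1 ≡ 3/5 = 3/5
((x_2 ∨ x_1) ∨ ¬¬x_2) ∨ ((x_1 ∨ (x_3 ≡ x_3)) ≡ (¬(x_3 ⊃ x_2) ⊃ (x_2 ∨ x_2))) = 1/5 ∨ 3/5 = 3/5
x_2 ≡ x_1 = 1/5 ≡ 1/5 = 1
¬(x_2 ≡ x_1) = ¬1 = 0
x_2 ∧ x_3 = 1/5 ∧ 4/5 = 1/5
¬(x_2 ≡ x_1) ⊃ (x_2 ∧ x_3) = 0 ⊃ 1/5 = 1
¬(¬(x_2 ≡ x_1) ⊃ (x_2 ∧ x_3)) = ¬1 = 0
¬¬(¬(x_2 ≡ x_1) ⊃ (x_2 ∧ x_3)) = ¬0 = 1
(((x_2 ∨ x_1) ∨ ¬¬x_2) ∨ ((x_1 ∨ (x_3 ≡ x_3)) ≡ (¬(x_3 ⊃ x_2) ⊃ (x_2 ∨ x_2)))) ⊃ ¬¬(¬(x_2 ≡ x_1) ⊃ (x_2 ∧ x_3)) = 3/5 ⊃ 1 = 1
¬((((x_3 ∨ (x_3 ⊃ x_3)) ⊃ (x_2 ⊃ x_3)) ⊃ ((x_3 ⊃ x_1) ⊃ (x_1 ∨ x_2))) ⊃ ((¬x_2 ≡ ((x_2 ≡ x_3) ∨ ¬x_2)) ≡ ((¬x_2 ⊃ x_3) ≡ ¬x_3))) ⊃ ((((x_2 ∨ x_1) ∨ ¬¬x_2) ∨ ((x_1 ∨ (x_3 ≡ x_3)) ≡ (¬(x_3 ⊃ x_2) ⊃ (x_2 ∨ x_2)))) ⊃ ¬¬(¬(x_2 ≡ x_1) ⊃ (x_2 ∧ x_3))) = 3/5 ⊃ 1 = 1

1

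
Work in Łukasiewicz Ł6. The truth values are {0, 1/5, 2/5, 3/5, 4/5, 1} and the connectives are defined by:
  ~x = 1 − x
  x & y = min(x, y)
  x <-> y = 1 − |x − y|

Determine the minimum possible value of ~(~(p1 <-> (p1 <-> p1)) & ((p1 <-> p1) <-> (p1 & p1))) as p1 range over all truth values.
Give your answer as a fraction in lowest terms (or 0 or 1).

Take p1 = 2/5:
p1 <-> p1 = 2/5 <-> 2/5 = 1
p1 <-> (p1 <-> p1) = 2/5 <-> 1 = 2/5
~(p1 <-> (p1 <-> p1)) = ~2/5 = 3/5
p1 <-> p1 = 2/5 <-> 2/5 = 1
p1 & p1 = 2/5 & 2/5 = 2/5
(p1 <-> p1) <-> (p1 & p1) = 1 <-> 2/5 = 2/5
~(p1 <-> (p1 <-> p1)) & ((p1 <-> p1) <-> (p1 & p1)) = 3/5 & 2/5 = 2/5
~(~(p1 <-> (p1 <-> p1)) & ((p1 <-> p1) <-> (p1 & p1))) = ~2/5 = 3/5
No assignment yields a value below 3/5, so this is the minimum.

3/5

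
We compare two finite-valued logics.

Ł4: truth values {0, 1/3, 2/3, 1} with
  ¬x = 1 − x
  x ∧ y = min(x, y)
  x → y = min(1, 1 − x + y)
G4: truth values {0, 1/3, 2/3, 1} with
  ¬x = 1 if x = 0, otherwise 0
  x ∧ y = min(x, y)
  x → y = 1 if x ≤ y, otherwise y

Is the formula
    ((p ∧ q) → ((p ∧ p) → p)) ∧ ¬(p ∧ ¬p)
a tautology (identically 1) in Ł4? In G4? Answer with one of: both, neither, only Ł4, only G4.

only G4

In Ł4: at p = 1/3, q = 0 the value is 2/3 — not a tautology.
In G4: every assignment gives 1 — tautology.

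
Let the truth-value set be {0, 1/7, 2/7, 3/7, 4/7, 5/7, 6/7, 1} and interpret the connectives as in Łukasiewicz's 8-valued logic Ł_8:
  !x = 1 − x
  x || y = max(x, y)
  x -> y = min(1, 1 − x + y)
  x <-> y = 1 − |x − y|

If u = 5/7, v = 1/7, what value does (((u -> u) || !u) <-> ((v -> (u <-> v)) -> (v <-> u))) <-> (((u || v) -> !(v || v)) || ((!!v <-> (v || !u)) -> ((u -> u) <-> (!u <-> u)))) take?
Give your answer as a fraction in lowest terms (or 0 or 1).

u -> u = 5/7 -> 5/7 = 1
!u = !5/7 = 2/7
(u -> u) || !u = 1 || 2/7 = 1
u <-> v = 5/7 <-> 1/7 = 3/7
v -> (u <-> v) = 1/7 -> 3/7 = 1
v <-> u = 1/7 <-> 5/7 = 3/7
(v -> (u <-> v)) -> (v <-> u) = 1 -> 3/7 = 3/7
((u -> u) || !u) <-> ((v -> (u <-> v)) -> (v <-> u)) = 1 <-> 3/7 = 3/7
u || v = 5/7 || 1/7 = 5/7
v || v = 1/7 || 1/7 = 1/7
!(v || v) = !1/7 = 6/7
(u || v) -> !(v || v) = 5/7 -> 6/7 = 1
!v = !1/7 = 6/7
!!v = !6/7 = 1/7
!u = !5/7 = 2/7
v || !u = 1/7 || 2/7 = 2/7
!!v <-> (v || !u) = 1/7 <-> 2/7 = 6/7
u -> u = 5/7 -> 5/7 = 1
!u = !5/7 = 2/7
!u <-> u = 2/7 <-> 5/7 = 4/7
(u -> u) <-> (!u <-> u) = 1 <-> 4/7 = 4/7
(!!v <-> (v || !u)) -> ((u -> u) <-> (!u <-> u)) = 6/7 -> 4/7 = 5/7
((u || v) -> !(v || v)) || ((!!v <-> (v || !u)) -> ((u -> u) <-> (!u <-> u))) = 1 || 5/7 = 1
(((u -> u) || !u) <-> ((v -> (u <-> v)) -> (v <-> u))) <-> (((u || v) -> !(v || v)) || ((!!v <-> (v || !u)) -> ((u -> u) <-> (!u <-> u)))) = 3/7 <-> 1 = 3/7

3/7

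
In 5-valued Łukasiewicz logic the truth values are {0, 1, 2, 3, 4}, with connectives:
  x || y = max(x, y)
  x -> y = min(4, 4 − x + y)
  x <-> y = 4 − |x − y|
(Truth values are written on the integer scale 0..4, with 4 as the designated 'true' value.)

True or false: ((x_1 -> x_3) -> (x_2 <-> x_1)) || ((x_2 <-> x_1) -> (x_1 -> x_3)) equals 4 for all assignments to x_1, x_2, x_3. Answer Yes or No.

Yes

At x_1 = 1, x_2 = 0, x_3 = 0, for instance:
x_1 -> x_3 = 1 -> 0 = 3
x_2 <-> x_1 = 0 <-> 1 = 3
(x_1 -> x_3) -> (x_2 <-> x_1) = 3 -> 3 = 4
(x_2 <-> x_1) -> (x_1 -> x_3) = 3 -> 3 = 4
((x_1 -> x_3) -> (x_2 <-> x_1)) || ((x_2 <-> x_1) -> (x_1 -> x_3)) = 4 || 4 = 4
and checking the remaining 124 assignments likewise gives ≥ 4 in every case.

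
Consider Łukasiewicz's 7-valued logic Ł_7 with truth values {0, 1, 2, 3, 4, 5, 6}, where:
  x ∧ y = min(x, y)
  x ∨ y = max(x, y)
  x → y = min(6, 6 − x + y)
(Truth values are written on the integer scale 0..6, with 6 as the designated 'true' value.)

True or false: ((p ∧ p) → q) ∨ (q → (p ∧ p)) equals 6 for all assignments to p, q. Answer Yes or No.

At p = 3, q = 4, for instance:
p ∧ p = 3 ∧ 3 = 3
(p ∧ p) → q = 3 → 4 = 6
q → (p ∧ p) = 4 → 3 = 5
((p ∧ p) → q) ∨ (q → (p ∧ p)) = 6 ∨ 5 = 6
and checking the remaining 48 assignments likewise gives ≥ 6 in every case.

Yes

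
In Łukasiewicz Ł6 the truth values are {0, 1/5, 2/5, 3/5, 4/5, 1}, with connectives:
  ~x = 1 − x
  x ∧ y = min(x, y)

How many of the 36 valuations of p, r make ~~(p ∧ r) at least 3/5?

value 1: 1 assignment (counts)
value 4/5: 3 assignments (counts)
value 3/5: 5 assignments (counts)
value 2/5: 7 assignments
value 1/5: 9 assignments
value 0: 11 assignments
So 9 of the 36 assignments meet the threshold.

9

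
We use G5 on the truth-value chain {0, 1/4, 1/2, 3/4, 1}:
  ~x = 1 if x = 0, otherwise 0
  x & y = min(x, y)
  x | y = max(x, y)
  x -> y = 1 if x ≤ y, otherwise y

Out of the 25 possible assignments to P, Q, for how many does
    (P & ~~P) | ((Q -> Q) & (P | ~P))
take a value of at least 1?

value 1: 10 assignments (counts)
value 3/4: 5 assignments
value 1/2: 5 assignments
value 1/4: 5 assignments
So 10 of the 25 assignments meet the threshold.

10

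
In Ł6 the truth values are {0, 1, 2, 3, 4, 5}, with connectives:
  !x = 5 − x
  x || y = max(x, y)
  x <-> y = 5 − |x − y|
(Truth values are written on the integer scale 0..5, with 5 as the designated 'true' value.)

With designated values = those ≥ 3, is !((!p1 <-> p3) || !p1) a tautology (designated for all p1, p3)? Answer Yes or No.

No

Counterexample: take p1 = 0, p3 = 0.
!p1 = !0 = 5
!p1 <-> p3 = 5 <-> 0 = 0
!p1 = !0 = 5
(!p1 <-> p3) || !p1 = 0 || 5 = 5
!((!p1 <-> p3) || !p1) = !5 = 0
This gives 0, which is below 3.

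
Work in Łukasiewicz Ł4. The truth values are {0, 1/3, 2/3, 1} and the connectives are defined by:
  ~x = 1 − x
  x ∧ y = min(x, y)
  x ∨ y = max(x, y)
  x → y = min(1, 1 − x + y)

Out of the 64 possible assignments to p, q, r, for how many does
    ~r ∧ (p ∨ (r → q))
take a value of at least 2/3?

32

value 1: 16 assignments (counts)
value 2/3: 16 assignments (counts)
value 1/3: 16 assignments
value 0: 16 assignments
So 32 of the 64 assignments meet the threshold.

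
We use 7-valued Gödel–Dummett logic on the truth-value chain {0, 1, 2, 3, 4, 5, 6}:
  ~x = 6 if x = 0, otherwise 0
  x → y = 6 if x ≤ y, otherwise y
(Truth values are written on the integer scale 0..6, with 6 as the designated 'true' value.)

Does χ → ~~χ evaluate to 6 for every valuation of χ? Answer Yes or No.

χ = 0 ↦ 6
χ = 1 ↦ 6
χ = 2 ↦ 6
χ = 3 ↦ 6
χ = 4 ↦ 6
χ = 5 ↦ 6
χ = 6 ↦ 6
Every assignment gives a value ≥ 6.

Yes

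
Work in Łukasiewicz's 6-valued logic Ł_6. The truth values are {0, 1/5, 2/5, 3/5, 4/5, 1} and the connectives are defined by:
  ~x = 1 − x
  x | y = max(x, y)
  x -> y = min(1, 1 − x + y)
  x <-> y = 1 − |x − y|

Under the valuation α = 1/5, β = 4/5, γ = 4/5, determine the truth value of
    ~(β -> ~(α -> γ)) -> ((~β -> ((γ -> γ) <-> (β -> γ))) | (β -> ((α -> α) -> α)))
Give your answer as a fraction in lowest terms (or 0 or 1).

α -> γ = 1/5 -> 4/5 = 1
~(α -> γ) = ~1 = 0
β -> ~(α -> γ) = 4/5 -> 0 = 1/5
~(β -> ~(α -> γ)) = ~1/5 = 4/5
~β = ~4/5 = 1/5
γ -> γ = 4/5 -> 4/5 = 1
β -> γ = 4/5 -> 4/5 = 1
(γ -> γ) <-> (β -> γ) = 1 <-> 1 = 1
~β -> ((γ -> γ) <-> (β -> γ)) = 1/5 -> 1 = 1
α -> α = 1/5 -> 1/5 = 1
(α -> α) -> α = 1 -> 1/5 = 1/5
β -> ((α -> α) -> α) = 4/5 -> 1/5 = 2/5
(~β -> ((γ -> γ) <-> (β -> γ))) | (β -> ((α -> α) -> α)) = 1 | 2/5 = 1
~(β -> ~(α -> γ)) -> ((~β -> ((γ -> γ) <-> (β -> γ))) | (β -> ((α -> α) -> α))) = 4/5 -> 1 = 1

1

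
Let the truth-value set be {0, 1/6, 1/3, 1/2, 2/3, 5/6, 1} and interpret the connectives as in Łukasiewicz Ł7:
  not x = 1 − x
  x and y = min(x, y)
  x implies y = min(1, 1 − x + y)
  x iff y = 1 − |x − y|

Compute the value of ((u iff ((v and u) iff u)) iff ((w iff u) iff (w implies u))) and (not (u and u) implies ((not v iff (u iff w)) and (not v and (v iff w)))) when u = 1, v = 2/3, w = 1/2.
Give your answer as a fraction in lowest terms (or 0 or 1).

v and u = 2/3 and 1 = 2/3
(v and u) iff u = 2/3 iff 1 = 2/3
u iff ((v and u) iff u) = 1 iff 2/3 = 2/3
w iff u = 1/2 iff 1 = 1/2
w implies u = 1/2 implies 1 = 1
(w iff u) iff (w implies u) = 1/2 iff 1 = 1/2
(u iff ((v and u) iff u)) iff ((w iff u) iff (w implies u)) = 2/3 iff 1/2 = 5/6
u and u = 1 and 1 = 1
not (u and u) = not 1 = 0
not v = not 2/3 = 1/3
u iff w = 1 iff 1/2 = 1/2
not v iff (u iff w) = 1/3 iff 1/2 = 5/6
not v = not 2/3 = 1/3
v iff w = 2/3 iff 1/2 = 5/6
not v and (v iff w) = 1/3 and 5/6 = 1/3
(not v iff (u iff w)) and (not v and (v iff w)) = 5/6 and 1/3 = 1/3
not (u and u) implies ((not v iff (u iff w)) and (not v and (v iff w))) = 0 implies 1/3 = 1
((u iff ((v and u) iff u)) iff ((w iff u) iff (w implies u))) and (not (u and u) implies ((not v iff (u iff w)) and (not v and (v iff w)))) = 5/6 and 1 = 5/6

5/6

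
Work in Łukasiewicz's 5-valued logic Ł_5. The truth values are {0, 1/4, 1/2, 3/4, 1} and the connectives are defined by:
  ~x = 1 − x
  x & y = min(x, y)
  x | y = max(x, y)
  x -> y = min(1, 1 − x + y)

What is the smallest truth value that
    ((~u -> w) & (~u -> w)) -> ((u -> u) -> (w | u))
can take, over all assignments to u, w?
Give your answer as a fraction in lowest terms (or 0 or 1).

Take u = 1/2, w = 1/2:
~u = ~1/2 = 1/2
~u -> w = 1/2 -> 1/2 = 1
~u = ~1/2 = 1/2
~u -> w = 1/2 -> 1/2 = 1
(~u -> w) & (~u -> w) = 1 & 1 = 1
u -> u = 1/2 -> 1/2 = 1
w | u = 1/2 | 1/2 = 1/2
(u -> u) -> (w | u) = 1 -> 1/2 = 1/2
((~u -> w) & (~u -> w)) -> ((u -> u) -> (w | u)) = 1 -> 1/2 = 1/2
No assignment yields a value below 1/2, so this is the minimum.

1/2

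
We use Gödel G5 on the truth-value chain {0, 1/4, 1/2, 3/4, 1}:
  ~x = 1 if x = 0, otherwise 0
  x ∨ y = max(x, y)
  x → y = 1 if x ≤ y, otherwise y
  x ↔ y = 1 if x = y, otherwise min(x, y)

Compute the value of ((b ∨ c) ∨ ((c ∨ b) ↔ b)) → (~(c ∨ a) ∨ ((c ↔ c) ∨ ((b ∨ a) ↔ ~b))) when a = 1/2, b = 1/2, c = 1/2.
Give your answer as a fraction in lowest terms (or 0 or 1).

1

b ∨ c = 1/2 ∨ 1/2 = 1/2
c ∨ b = 1/2 ∨ 1/2 = 1/2
(c ∨ b) ↔ b = 1/2 ↔ 1/2 = 1
(b ∨ c) ∨ ((c ∨ b) ↔ b) = 1/2 ∨ 1 = 1
c ∨ a = 1/2 ∨ 1/2 = 1/2
~(c ∨ a) = ~1/2 = 0
c ↔ c = 1/2 ↔ 1/2 = 1
b ∨ a = 1/2 ∨ 1/2 = 1/2
~b = ~1/2 = 0
(b ∨ a) ↔ ~b = 1/2 ↔ 0 = 0
(c ↔ c) ∨ ((b ∨ a) ↔ ~b) = 1 ∨ 0 = 1
~(c ∨ a) ∨ ((c ↔ c) ∨ ((b ∨ a) ↔ ~b)) = 0 ∨ 1 = 1
((b ∨ c) ∨ ((c ∨ b) ↔ b)) → (~(c ∨ a) ∨ ((c ↔ c) ∨ ((b ∨ a) ↔ ~b))) = 1 → 1 = 1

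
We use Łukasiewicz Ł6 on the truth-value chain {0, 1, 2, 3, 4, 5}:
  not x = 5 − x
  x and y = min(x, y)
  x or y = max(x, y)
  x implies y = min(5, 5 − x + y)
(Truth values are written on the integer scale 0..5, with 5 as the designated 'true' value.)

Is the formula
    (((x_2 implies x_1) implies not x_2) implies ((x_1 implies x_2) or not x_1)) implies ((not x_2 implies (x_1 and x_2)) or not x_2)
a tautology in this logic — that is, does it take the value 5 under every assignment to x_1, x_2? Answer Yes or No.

Counterexample: take x_1 = 0, x_2 = 1.
x_2 implies x_1 = 1 implies 0 = 4
not x_2 = not 1 = 4
(x_2 implies x_1) implies not x_2 = 4 implies 4 = 5
x_1 implies x_2 = 0 implies 1 = 5
not x_1 = not 0 = 5
(x_1 implies x_2) or not x_1 = 5 or 5 = 5
((x_2 implies x_1) implies not x_2) implies ((x_1 implies x_2) or not x_1) = 5 implies 5 = 5
not x_2 = not 1 = 4
x_1 and x_2 = 0 and 1 = 0
not x_2 implies (x_1 and x_2) = 4 implies 0 = 1
not x_2 = not 1 = 4
(not x_2 implies (x_1 and x_2)) or not x_2 = 1 or 4 = 4
(((x_2 implies x_1) implies not x_2) implies ((x_1 implies x_2) or not x_1)) implies ((not x_2 implies (x_1 and x_2)) or not x_2) = 5 implies 4 = 4
This gives 4 ≠ 5.

No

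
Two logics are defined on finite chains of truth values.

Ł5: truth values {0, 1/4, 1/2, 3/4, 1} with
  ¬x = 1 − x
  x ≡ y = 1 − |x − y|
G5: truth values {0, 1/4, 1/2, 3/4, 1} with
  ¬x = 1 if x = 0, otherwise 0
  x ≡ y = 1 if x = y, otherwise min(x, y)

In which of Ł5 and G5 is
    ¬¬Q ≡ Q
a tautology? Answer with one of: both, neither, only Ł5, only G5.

only Ł5

In Ł5: every assignment gives 1 — tautology.
In G5: at Q = 1/4 the value is 1/4 — not a tautology.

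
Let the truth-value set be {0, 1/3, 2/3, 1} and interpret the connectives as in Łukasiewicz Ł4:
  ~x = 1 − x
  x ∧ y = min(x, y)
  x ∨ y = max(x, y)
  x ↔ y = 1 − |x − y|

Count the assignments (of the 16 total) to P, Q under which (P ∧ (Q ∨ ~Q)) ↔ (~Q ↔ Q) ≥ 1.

P = 0, Q = 0 ↦ 1  ≥
P = 0, Q = 1/3 ↦ 1/3  <
P = 0, Q = 2/3 ↦ 1/3  <
P = 0, Q = 1 ↦ 1  ≥
P = 1/3, Q = 0 ↦ 2/3  <
P = 1/3, Q = 1/3 ↦ 2/3  <
P = 1/3, Q = 2/3 ↦ 2/3  <
P = 1/3, Q = 1 ↦ 2/3  <
P = 2/3, Q = 0 ↦ 1/3  <
P = 2/3, Q = 1/3 ↦ 1  ≥
P = 2/3, Q = 2/3 ↦ 1  ≥
P = 2/3, Q = 1 ↦ 1/3  <
P = 1, Q = 0 ↦ 0  <
P = 1, Q = 1/3 ↦ 1  ≥
P = 1, Q = 2/3 ↦ 1  ≥
P = 1, Q = 1 ↦ 0  <
So 6 of the 16 assignments meet the threshold.

6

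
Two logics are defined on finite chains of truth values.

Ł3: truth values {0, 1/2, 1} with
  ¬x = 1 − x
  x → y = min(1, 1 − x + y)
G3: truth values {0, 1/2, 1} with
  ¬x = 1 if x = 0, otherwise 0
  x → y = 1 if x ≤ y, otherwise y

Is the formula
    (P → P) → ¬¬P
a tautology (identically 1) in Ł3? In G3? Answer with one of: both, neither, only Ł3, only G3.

neither

In Ł3: at P = 0 the value is 0 — not a tautology.
In G3: at P = 0 the value is 0 — not a tautology.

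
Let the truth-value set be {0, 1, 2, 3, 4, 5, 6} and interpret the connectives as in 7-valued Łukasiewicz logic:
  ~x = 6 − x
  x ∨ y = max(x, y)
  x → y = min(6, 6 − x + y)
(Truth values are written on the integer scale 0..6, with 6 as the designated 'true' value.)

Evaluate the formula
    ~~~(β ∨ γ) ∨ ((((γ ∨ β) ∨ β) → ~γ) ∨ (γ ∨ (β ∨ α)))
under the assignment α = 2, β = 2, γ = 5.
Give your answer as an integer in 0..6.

5

β ∨ γ = 2 ∨ 5 = 5
~(β ∨ γ) = ~5 = 1
~~(β ∨ γ) = ~1 = 5
~~~(β ∨ γ) = ~5 = 1
γ ∨ β = 5 ∨ 2 = 5
(γ ∨ β) ∨ β = 5 ∨ 2 = 5
~γ = ~5 = 1
((γ ∨ β) ∨ β) → ~γ = 5 → 1 = 2
β ∨ α = 2 ∨ 2 = 2
γ ∨ (β ∨ α) = 5 ∨ 2 = 5
(((γ ∨ β) ∨ β) → ~γ) ∨ (γ ∨ (β ∨ α)) = 2 ∨ 5 = 5
~~~(β ∨ γ) ∨ ((((γ ∨ β) ∨ β) → ~γ) ∨ (γ ∨ (β ∨ α))) = 1 ∨ 5 = 5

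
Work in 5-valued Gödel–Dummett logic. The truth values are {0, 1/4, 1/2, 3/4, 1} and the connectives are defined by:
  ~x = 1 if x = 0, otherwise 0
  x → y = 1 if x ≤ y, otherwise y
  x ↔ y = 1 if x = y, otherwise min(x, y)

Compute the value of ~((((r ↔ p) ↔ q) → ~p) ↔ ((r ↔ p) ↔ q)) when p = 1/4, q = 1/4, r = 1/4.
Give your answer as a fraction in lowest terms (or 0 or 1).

r ↔ p = 1/4 ↔ 1/4 = 1
(r ↔ p) ↔ q = 1 ↔ 1/4 = 1/4
~p = ~1/4 = 0
((r ↔ p) ↔ q) → ~p = 1/4 → 0 = 0
r ↔ p = 1/4 ↔ 1/4 = 1
(r ↔ p) ↔ q = 1 ↔ 1/4 = 1/4
(((r ↔ p) ↔ q) → ~p) ↔ ((r ↔ p) ↔ q) = 0 ↔ 1/4 = 0
~((((r ↔ p) ↔ q) → ~p) ↔ ((r ↔ p) ↔ q)) = ~0 = 1

1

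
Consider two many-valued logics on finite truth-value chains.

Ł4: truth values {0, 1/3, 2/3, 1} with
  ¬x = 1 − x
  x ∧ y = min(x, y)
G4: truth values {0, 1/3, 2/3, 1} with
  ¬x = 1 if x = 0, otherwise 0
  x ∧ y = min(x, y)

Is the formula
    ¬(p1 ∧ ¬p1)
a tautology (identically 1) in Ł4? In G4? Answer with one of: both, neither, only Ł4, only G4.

only G4

In Ł4: at p1 = 1/3 the value is 2/3 — not a tautology.
In G4: every assignment gives 1 — tautology.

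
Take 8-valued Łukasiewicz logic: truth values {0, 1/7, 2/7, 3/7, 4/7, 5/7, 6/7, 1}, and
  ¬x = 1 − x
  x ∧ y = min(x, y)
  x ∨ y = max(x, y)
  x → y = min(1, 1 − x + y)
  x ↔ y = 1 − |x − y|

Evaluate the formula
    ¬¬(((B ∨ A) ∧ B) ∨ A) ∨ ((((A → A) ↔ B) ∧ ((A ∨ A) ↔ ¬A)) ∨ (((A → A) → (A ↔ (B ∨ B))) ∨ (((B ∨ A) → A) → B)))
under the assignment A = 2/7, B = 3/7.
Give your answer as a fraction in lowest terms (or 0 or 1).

B ∨ A = 3/7 ∨ 2/7 = 3/7
(B ∨ A) ∧ B = 3/7 ∧ 3/7 = 3/7
((B ∨ A) ∧ B) ∨ A = 3/7 ∨ 2/7 = 3/7
¬(((B ∨ A) ∧ B) ∨ A) = ¬3/7 = 4/7
¬¬(((B ∨ A) ∧ B) ∨ A) = ¬4/7 = 3/7
A → A = 2/7 → 2/7 = 1
(A → A) ↔ B = 1 ↔ 3/7 = 3/7
A ∨ A = 2/7 ∨ 2/7 = 2/7
¬A = ¬2/7 = 5/7
(A ∨ A) ↔ ¬A = 2/7 ↔ 5/7 = 4/7
((A → A) ↔ B) ∧ ((A ∨ A) ↔ ¬A) = 3/7 ∧ 4/7 = 3/7
A → A = 2/7 → 2/7 = 1
B ∨ B = 3/7 ∨ 3/7 = 3/7
A ↔ (B ∨ B) = 2/7 ↔ 3/7 = 6/7
(A → A) → (A ↔ (B ∨ B)) = 1 → 6/7 = 6/7
B ∨ A = 3/7 ∨ 2/7 = 3/7
(B ∨ A) → A = 3/7 → 2/7 = 6/7
((B ∨ A) → A) → B = 6/7 → 3/7 = 4/7
((A → A) → (A ↔ (B ∨ B))) ∨ (((B ∨ A) → A) → B) = 6/7 ∨ 4/7 = 6/7
(((A → A) ↔ B) ∧ ((A ∨ A) ↔ ¬A)) ∨ (((A → A) → (A ↔ (B ∨ B))) ∨ (((B ∨ A) → A) → B)) = 3/7 ∨ 6/7 = 6/7
¬¬(((B ∨ A) ∧ B) ∨ A) ∨ ((((A → A) ↔ B) ∧ ((A ∨ A) ↔ ¬A)) ∨ (((A → A) → (A ↔ (B ∨ B))) ∨ (((B ∨ A) → A) → B))) = 3/7 ∨ 6/7 = 6/7

6/7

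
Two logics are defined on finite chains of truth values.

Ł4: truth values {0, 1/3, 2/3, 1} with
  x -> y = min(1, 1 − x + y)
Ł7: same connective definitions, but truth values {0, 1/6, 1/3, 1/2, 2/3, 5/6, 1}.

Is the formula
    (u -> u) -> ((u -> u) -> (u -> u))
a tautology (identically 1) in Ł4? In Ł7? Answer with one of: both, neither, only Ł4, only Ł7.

In Ł4: every assignment gives 1 — tautology.
In Ł7: every assignment gives 1 — tautology.

both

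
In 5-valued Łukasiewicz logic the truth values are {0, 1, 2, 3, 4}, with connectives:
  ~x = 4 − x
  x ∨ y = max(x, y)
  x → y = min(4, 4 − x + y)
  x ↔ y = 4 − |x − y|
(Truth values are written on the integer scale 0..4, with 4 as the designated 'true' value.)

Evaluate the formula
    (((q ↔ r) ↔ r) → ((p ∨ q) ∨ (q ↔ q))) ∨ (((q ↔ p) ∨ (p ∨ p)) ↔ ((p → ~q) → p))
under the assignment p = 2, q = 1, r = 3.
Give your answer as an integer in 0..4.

4

q ↔ r = 1 ↔ 3 = 2
(q ↔ r) ↔ r = 2 ↔ 3 = 3
p ∨ q = 2 ∨ 1 = 2
q ↔ q = 1 ↔ 1 = 4
(p ∨ q) ∨ (q ↔ q) = 2 ∨ 4 = 4
((q ↔ r) ↔ r) → ((p ∨ q) ∨ (q ↔ q)) = 3 → 4 = 4
q ↔ p = 1 ↔ 2 = 3
p ∨ p = 2 ∨ 2 = 2
(q ↔ p) ∨ (p ∨ p) = 3 ∨ 2 = 3
~q = ~1 = 3
p → ~q = 2 → 3 = 4
(p → ~q) → p = 4 → 2 = 2
((q ↔ p) ∨ (p ∨ p)) ↔ ((p → ~q) → p) = 3 ↔ 2 = 3
(((q ↔ r) ↔ r) → ((p ∨ q) ∨ (q ↔ q))) ∨ (((q ↔ p) ∨ (p ∨ p)) ↔ ((p → ~q) → p)) = 4 ∨ 3 = 4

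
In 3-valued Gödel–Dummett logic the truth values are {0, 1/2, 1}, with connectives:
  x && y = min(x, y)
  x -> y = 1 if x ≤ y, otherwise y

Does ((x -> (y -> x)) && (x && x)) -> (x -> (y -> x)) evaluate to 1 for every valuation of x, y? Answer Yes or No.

x = 0, y = 0 ↦ 1
x = 0, y = 1/2 ↦ 1
x = 0, y = 1 ↦ 1
x = 1/2, y = 0 ↦ 1
x = 1/2, y = 1/2 ↦ 1
x = 1/2, y = 1 ↦ 1
x = 1, y = 0 ↦ 1
x = 1, y = 1/2 ↦ 1
x = 1, y = 1 ↦ 1
Every assignment gives a value ≥ 1.

Yes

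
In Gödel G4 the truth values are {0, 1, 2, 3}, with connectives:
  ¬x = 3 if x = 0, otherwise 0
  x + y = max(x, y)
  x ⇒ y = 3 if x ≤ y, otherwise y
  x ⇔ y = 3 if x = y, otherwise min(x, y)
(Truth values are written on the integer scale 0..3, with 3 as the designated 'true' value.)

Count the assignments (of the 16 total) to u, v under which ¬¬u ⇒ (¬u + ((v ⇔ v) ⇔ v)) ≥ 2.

10

u = 0, v = 0 ↦ 3  ≥
u = 0, v = 1 ↦ 3  ≥
u = 0, v = 2 ↦ 3  ≥
u = 0, v = 3 ↦ 3  ≥
u = 1, v = 0 ↦ 0  <
u = 1, v = 1 ↦ 1  <
u = 1, v = 2 ↦ 2  ≥
u = 1, v = 3 ↦ 3  ≥
u = 2, v = 0 ↦ 0  <
u = 2, v = 1 ↦ 1  <
u = 2, v = 2 ↦ 2  ≥
u = 2, v = 3 ↦ 3  ≥
u = 3, v = 0 ↦ 0  <
u = 3, v = 1 ↦ 1  <
u = 3, v = 2 ↦ 2  ≥
u = 3, v = 3 ↦ 3  ≥
So 10 of the 16 assignments meet the threshold.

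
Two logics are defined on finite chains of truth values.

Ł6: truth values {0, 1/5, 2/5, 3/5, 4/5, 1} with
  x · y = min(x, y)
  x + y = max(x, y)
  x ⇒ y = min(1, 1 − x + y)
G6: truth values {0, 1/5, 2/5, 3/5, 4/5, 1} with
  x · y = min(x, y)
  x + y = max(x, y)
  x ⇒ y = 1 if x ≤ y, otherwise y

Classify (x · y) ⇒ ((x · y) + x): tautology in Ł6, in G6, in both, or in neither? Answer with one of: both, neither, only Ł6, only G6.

In Ł6: every assignment gives 1 — tautology.
In G6: every assignment gives 1 — tautology.

both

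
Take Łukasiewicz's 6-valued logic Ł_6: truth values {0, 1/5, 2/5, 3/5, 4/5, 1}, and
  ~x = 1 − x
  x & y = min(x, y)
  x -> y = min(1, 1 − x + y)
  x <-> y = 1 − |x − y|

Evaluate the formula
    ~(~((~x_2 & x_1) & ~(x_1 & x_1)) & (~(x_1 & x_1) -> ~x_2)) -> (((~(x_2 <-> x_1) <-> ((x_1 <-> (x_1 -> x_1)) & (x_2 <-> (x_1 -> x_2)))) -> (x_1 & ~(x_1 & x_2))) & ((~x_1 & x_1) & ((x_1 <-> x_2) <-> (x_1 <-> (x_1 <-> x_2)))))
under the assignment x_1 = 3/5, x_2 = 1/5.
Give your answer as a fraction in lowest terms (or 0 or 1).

1

~x_2 = ~1/5 = 4/5
~x_2 & x_1 = 4/5 & 3/5 = 3/5
x_1 & x_1 = 3/5 & 3/5 = 3/5
~(x_1 & x_1) = ~3/5 = 2/5
(~x_2 & x_1) & ~(x_1 & x_1) = 3/5 & 2/5 = 2/5
~((~x_2 & x_1) & ~(x_1 & x_1)) = ~2/5 = 3/5
x_1 & x_1 = 3/5 & 3/5 = 3/5
~(x_1 & x_1) = ~3/5 = 2/5
~x_2 = ~1/5 = 4/5
~(x_1 & x_1) -> ~x_2 = 2/5 -> 4/5 = 1
~((~x_2 & x_1) & ~(x_1 & x_1)) & (~(x_1 & x_1) -> ~x_2) = 3/5 & 1 = 3/5
~(~((~x_2 & x_1) & ~(x_1 & x_1)) & (~(x_1 & x_1) -> ~x_2)) = ~3/5 = 2/5
x_2 <-> x_1 = 1/5 <-> 3/5 = 3/5
~(x_2 <-> x_1) = ~3/5 = 2/5
x_1 -> x_1 = 3/5 -> 3/5 = 1
x_1 <-> (x_1 -> x_1) = 3/5 <-> 1 = 3/5
x_1 -> x_2 = 3/5 -> 1/5 = 3/5
x_2 <-> (x_1 -> x_2) = 1/5 <-> 3/5 = 3/5
(x_1 <-> (x_1 -> x_1)) & (x_2 <-> (x_1 -> x_2)) = 3/5 & 3/5 = 3/5
~(x_2 <-> x_1) <-> ((x_1 <-> (x_1 -> x_1)) & (x_2 <-> (x_1 -> x_2))) = 2/5 <-> 3/5 = 4/5
x_1 & x_2 = 3/5 & 1/5 = 1/5
~(x_1 & x_2) = ~1/5 = 4/5
x_1 & ~(x_1 & x_2) = 3/5 & 4/5 = 3/5
(~(x_2 <-> x_1) <-> ((x_1 <-> (x_1 -> x_1)) & (x_2 <-> (x_1 -> x_2)))) -> (x_1 & ~(x_1 & x_2)) = 4/5 -> 3/5 = 4/5
~x_1 = ~3/5 = 2/5
~x_1 & x_1 = 2/5 & 3/5 = 2/5
x_1 <-> x_2 = 3/5 <-> 1/5 = 3/5
x_1 <-> x_2 = 3/5 <-> 1/5 = 3/5
x_1 <-> (x_1 <-> x_2) = 3/5 <-> 3/5 = 1
(x_1 <-> x_2) <-> (x_1 <-> (x_1 <-> x_2)) = 3/5 <-> 1 = 3/5
(~x_1 & x_1) & ((x_1 <-> x_2) <-> (x_1 <-> (x_1 <-> x_2))) = 2/5 & 3/5 = 2/5
((~(x_2 <-> x_1) <-> ((x_1 <-> (x_1 -> x_1)) & (x_2 <-> (x_1 -> x_2)))) -> (x_1 & ~(x_1 & x_2))) & ((~x_1 & x_1) & ((x_1 <-> x_2) <-> (x_1 <-> (x_1 <-> x_2)))) = 4/5 & 2/5 = 2/5
~(~((~x_2 & x_1) & ~(x_1 & x_1)) & (~(x_1 & x_1) -> ~x_2)) -> (((~(x_2 <-> x_1) <-> ((x_1 <-> (x_1 -> x_1)) & (x_2 <-> (x_1 -> x_2)))) -> (x_1 & ~(x_1 & x_2))) & ((~x_1 & x_1) & ((x_1 <-> x_2) <-> (x_1 <-> (x_1 <-> x_2))))) = 2/5 -> 2/5 = 1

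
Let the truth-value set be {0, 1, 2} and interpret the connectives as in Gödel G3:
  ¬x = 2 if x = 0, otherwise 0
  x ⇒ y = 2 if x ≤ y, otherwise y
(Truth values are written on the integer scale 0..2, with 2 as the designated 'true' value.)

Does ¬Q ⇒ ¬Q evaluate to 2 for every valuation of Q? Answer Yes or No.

Yes

Q = 0 ↦ 2
Q = 1 ↦ 2
Q = 2 ↦ 2
Every assignment gives a value ≥ 2.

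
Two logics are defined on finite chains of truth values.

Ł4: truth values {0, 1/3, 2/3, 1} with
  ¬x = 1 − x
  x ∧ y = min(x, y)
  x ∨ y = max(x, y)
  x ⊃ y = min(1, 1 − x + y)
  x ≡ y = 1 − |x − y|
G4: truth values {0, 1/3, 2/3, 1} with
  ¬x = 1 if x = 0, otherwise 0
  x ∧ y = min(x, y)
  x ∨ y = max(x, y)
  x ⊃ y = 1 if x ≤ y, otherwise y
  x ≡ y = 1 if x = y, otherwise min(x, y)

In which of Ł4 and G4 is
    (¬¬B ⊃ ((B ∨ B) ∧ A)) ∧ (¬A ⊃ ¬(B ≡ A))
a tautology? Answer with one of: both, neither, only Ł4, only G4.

neither

In Ł4: at A = 0, B = 0 the value is 0 — not a tautology.
In G4: at A = 0, B = 0 the value is 0 — not a tautology.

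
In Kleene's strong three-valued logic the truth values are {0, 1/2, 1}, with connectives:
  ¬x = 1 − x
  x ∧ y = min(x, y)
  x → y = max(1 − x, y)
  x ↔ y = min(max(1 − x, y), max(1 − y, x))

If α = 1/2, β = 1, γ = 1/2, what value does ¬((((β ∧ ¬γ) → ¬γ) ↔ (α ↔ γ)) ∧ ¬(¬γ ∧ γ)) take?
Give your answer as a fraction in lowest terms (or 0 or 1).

1/2

¬γ = ¬1/2 = 1/2
β ∧ ¬γ = 1 ∧ 1/2 = 1/2
¬γ = ¬1/2 = 1/2
(β ∧ ¬γ) → ¬γ = 1/2 → 1/2 = 1/2
α ↔ γ = 1/2 ↔ 1/2 = 1/2
((β ∧ ¬γ) → ¬γ) ↔ (α ↔ γ) = 1/2 ↔ 1/2 = 1/2
¬γ = ¬1/2 = 1/2
¬γ ∧ γ = 1/2 ∧ 1/2 = 1/2
¬(¬γ ∧ γ) = ¬1/2 = 1/2
(((β ∧ ¬γ) → ¬γ) ↔ (α ↔ γ)) ∧ ¬(¬γ ∧ γ) = 1/2 ∧ 1/2 = 1/2
¬((((β ∧ ¬γ) → ¬γ) ↔ (α ↔ γ)) ∧ ¬(¬γ ∧ γ)) = ¬1/2 = 1/2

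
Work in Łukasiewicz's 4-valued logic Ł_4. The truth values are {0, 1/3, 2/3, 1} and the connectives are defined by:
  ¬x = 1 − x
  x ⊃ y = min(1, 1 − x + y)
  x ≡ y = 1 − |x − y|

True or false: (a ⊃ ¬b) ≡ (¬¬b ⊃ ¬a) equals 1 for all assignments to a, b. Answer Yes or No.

a = 0, b = 0 ↦ 1
a = 0, b = 1/3 ↦ 1
a = 0, b = 2/3 ↦ 1
a = 0, b = 1 ↦ 1
a = 1/3, b = 0 ↦ 1
a = 1/3, b = 1/3 ↦ 1
a = 1/3, b = 2/3 ↦ 1
a = 1/3, b = 1 ↦ 1
a = 2/3, b = 0 ↦ 1
a = 2/3, b = 1/3 ↦ 1
a = 2/3, b = 2/3 ↦ 1
a = 2/3, b = 1 ↦ 1
a = 1, b = 0 ↦ 1
a = 1, b = 1/3 ↦ 1
a = 1, b = 2/3 ↦ 1
a = 1, b = 1 ↦ 1
Every assignment gives a value ≥ 1.

Yes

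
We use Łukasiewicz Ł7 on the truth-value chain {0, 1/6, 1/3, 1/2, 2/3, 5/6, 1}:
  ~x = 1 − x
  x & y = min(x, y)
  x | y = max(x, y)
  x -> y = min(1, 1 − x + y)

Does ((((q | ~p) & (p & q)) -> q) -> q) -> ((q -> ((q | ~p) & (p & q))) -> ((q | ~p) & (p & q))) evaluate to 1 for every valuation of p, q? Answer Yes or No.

Yes

At p = 1/3, q = 0, for instance:
~p = ~1/3 = 2/3
q | ~p = 0 | 2/3 = 2/3
p & q = 1/3 & 0 = 0
(q | ~p) & (p & q) = 2/3 & 0 = 0
((q | ~p) & (p & q)) -> q = 0 -> 0 = 1
(((q | ~p) & (p & q)) -> q) -> q = 1 -> 0 = 0
q -> ((q | ~p) & (p & q)) = 0 -> 0 = 1
(q -> ((q | ~p) & (p & q))) -> ((q | ~p) & (p & q)) = 1 -> 0 = 0
((((q | ~p) & (p & q)) -> q) -> q) -> ((q -> ((q | ~p) & (p & q))) -> ((q | ~p) & (p & q))) = 0 -> 0 = 1
and checking the remaining 48 assignments likewise gives ≥ 1 in every case.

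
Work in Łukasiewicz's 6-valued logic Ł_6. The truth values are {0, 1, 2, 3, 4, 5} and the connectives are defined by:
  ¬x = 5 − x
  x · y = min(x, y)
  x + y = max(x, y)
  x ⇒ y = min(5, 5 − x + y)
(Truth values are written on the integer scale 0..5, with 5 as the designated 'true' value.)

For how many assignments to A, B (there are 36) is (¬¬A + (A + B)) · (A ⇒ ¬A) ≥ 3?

value 5: 3 assignments (counts)
value 4: 5 assignments (counts)
value 3: 7 assignments (counts)
value 2: 11 assignments
value 1: 3 assignments
value 0: 7 assignments
So 15 of the 36 assignments meet the threshold.

15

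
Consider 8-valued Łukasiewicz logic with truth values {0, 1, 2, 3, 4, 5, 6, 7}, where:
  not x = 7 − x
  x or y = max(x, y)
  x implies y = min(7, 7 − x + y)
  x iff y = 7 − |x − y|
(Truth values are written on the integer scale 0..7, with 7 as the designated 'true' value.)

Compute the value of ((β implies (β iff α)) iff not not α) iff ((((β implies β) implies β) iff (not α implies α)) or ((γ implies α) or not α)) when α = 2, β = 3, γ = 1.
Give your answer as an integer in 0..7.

β iff α = 3 iff 2 = 6
β implies (β iff α) = 3 implies 6 = 7
not α = not 2 = 5
not not α = not 5 = 2
(β implies (β iff α)) iff not not α = 7 iff 2 = 2
β implies β = 3 implies 3 = 7
(β implies β) implies β = 7 implies 3 = 3
not α = not 2 = 5
not α implies α = 5 implies 2 = 4
((β implies β) implies β) iff (not α implies α) = 3 iff 4 = 6
γ implies α = 1 implies 2 = 7
not α = not 2 = 5
(γ implies α) or not α = 7 or 5 = 7
(((β implies β) implies β) iff (not α implies α)) or ((γ implies α) or not α) = 6 or 7 = 7
((β implies (β iff α)) iff not not α) iff ((((β implies β) implies β) iff (not α implies α)) or ((γ implies α) or not α)) = 2 iff 7 = 2

2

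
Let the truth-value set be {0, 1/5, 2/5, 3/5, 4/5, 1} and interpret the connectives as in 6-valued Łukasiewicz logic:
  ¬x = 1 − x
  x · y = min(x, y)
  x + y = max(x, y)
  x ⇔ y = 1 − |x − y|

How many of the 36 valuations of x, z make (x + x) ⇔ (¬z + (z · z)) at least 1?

6

value 1: 6 assignments (counts)
value 4/5: 10 assignments
value 3/5: 8 assignments
value 2/5: 6 assignments
value 1/5: 4 assignments
value 0: 2 assignments
So 6 of the 36 assignments meet the threshold.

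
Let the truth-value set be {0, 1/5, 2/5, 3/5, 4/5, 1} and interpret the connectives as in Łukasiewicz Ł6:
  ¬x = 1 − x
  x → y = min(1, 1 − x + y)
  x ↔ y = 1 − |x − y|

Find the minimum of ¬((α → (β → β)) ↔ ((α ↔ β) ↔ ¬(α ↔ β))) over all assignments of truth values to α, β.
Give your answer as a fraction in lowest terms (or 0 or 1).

Take α = 0, β = 2/5:
β → β = 2/5 → 2/5 = 1
α → (β → β) = 0 → 1 = 1
α ↔ β = 0 ↔ 2/5 = 3/5
α ↔ β = 0 ↔ 2/5 = 3/5
¬(α ↔ β) = ¬3/5 = 2/5
(α ↔ β) ↔ ¬(α ↔ β) = 3/5 ↔ 2/5 = 4/5
(α → (β → β)) ↔ ((α ↔ β) ↔ ¬(α ↔ β)) = 1 ↔ 4/5 = 4/5
¬((α → (β → β)) ↔ ((α ↔ β) ↔ ¬(α ↔ β))) = ¬4/5 = 1/5
No assignment yields a value below 1/5, so this is the minimum.

1/5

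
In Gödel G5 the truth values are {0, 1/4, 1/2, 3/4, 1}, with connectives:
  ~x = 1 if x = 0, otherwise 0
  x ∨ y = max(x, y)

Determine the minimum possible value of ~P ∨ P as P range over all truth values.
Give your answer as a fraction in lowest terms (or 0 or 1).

Take P = 1/4:
~P = ~1/4 = 0
~P ∨ P = 0 ∨ 1/4 = 1/4
No assignment yields a value below 1/4, so this is the minimum.

1/4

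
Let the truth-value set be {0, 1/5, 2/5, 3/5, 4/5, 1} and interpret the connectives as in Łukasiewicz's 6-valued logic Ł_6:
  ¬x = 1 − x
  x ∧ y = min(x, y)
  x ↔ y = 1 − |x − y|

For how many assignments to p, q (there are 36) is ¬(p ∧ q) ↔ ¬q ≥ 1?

21

value 1: 21 assignments (counts)
value 4/5: 5 assignments
value 3/5: 4 assignments
value 2/5: 3 assignments
value 1/5: 2 assignments
value 0: 1 assignment
So 21 of the 36 assignments meet the threshold.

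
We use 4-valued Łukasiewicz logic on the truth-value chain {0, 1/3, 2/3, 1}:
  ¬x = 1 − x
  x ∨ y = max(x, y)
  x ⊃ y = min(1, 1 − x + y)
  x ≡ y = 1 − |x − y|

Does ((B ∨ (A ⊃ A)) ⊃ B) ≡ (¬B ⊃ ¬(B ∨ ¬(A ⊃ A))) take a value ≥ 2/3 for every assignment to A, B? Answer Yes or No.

Counterexample: take A = 0, B = 0.
A ⊃ A = 0 ⊃ 0 = 1
B ∨ (A ⊃ A) = 0 ∨ 1 = 1
(B ∨ (A ⊃ A)) ⊃ B = 1 ⊃ 0 = 0
¬B = ¬0 = 1
A ⊃ A = 0 ⊃ 0 = 1
¬(A ⊃ A) = ¬1 = 0
B ∨ ¬(A ⊃ A) = 0 ∨ 0 = 0
¬(B ∨ ¬(A ⊃ A)) = ¬0 = 1
¬B ⊃ ¬(B ∨ ¬(A ⊃ A)) = 1 ⊃ 1 = 1
((B ∨ (A ⊃ A)) ⊃ B) ≡ (¬B ⊃ ¬(B ∨ ¬(A ⊃ A))) = 0 ≡ 1 = 0
This gives 0, which is below 2/3.

No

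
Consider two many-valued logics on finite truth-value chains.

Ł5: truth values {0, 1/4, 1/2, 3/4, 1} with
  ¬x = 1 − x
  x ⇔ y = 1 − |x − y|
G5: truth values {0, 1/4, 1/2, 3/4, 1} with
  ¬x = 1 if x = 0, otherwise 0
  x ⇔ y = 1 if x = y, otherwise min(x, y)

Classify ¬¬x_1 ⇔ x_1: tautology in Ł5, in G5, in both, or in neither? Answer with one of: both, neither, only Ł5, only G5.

In Ł5: every assignment gives 1 — tautology.
In G5: at x_1 = 1/4 the value is 1/4 — not a tautology.

only Ł5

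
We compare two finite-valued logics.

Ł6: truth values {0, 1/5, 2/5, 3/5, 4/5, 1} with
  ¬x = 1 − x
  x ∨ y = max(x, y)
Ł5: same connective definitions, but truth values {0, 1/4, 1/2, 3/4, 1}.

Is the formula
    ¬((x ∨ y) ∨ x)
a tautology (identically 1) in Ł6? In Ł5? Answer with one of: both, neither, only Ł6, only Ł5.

neither

In Ł6: at x = 0, y = 1/5 the value is 4/5 — not a tautology.
In Ł5: at x = 0, y = 1/4 the value is 3/4 — not a tautology.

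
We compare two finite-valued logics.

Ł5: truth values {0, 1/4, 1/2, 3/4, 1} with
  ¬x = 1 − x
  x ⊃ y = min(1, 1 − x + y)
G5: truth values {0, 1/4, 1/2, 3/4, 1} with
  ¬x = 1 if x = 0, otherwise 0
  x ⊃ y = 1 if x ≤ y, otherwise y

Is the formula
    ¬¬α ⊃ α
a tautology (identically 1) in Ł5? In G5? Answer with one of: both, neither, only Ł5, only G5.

only Ł5

In Ł5: every assignment gives 1 — tautology.
In G5: at α = 1/4 the value is 1/4 — not a tautology.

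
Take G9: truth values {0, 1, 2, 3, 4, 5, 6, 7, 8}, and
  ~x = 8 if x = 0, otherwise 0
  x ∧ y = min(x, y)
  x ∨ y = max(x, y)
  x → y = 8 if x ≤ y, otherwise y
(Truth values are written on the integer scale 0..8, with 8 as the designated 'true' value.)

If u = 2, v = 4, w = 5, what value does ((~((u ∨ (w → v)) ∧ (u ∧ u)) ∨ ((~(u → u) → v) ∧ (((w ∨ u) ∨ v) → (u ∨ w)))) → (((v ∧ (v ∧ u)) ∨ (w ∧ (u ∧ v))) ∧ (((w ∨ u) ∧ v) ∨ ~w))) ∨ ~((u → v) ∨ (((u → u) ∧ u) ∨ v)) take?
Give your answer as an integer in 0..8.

w → v = 5 → 4 = 4
u ∨ (w → v) = 2 ∨ 4 = 4
u ∧ u = 2 ∧ 2 = 2
(u ∨ (w → v)) ∧ (u ∧ u) = 4 ∧ 2 = 2
~((u ∨ (w → v)) ∧ (u ∧ u)) = ~2 = 0
u → u = 2 → 2 = 8
~(u → u) = ~8 = 0
~(u → u) → v = 0 → 4 = 8
w ∨ u = 5 ∨ 2 = 5
(w ∨ u) ∨ v = 5 ∨ 4 = 5
u ∨ w = 2 ∨ 5 = 5
((w ∨ u) ∨ v) → (u ∨ w) = 5 → 5 = 8
(~(u → u) → v) ∧ (((w ∨ u) ∨ v) → (u ∨ w)) = 8 ∧ 8 = 8
~((u ∨ (w → v)) ∧ (u ∧ u)) ∨ ((~(u → u) → v) ∧ (((w ∨ u) ∨ v) → (u ∨ w))) = 0 ∨ 8 = 8
v ∧ u = 4 ∧ 2 = 2
v ∧ (v ∧ u) = 4 ∧ 2 = 2
u ∧ v = 2 ∧ 4 = 2
w ∧ (u ∧ v) = 5 ∧ 2 = 2
(v ∧ (v ∧ u)) ∨ (w ∧ (u ∧ v)) = 2 ∨ 2 = 2
w ∨ u = 5 ∨ 2 = 5
(w ∨ u) ∧ v = 5 ∧ 4 = 4
~w = ~5 = 0
((w ∨ u) ∧ v) ∨ ~w = 4 ∨ 0 = 4
((v ∧ (v ∧ u)) ∨ (w ∧ (u ∧ v))) ∧ (((w ∨ u) ∧ v) ∨ ~w) = 2 ∧ 4 = 2
(~((u ∨ (w → v)) ∧ (u ∧ u)) ∨ ((~(u → u) → v) ∧ (((w ∨ u) ∨ v) → (u ∨ w)))) → (((v ∧ (v ∧ u)) ∨ (w ∧ (u ∧ v))) ∧ (((w ∨ u) ∧ v) ∨ ~w)) = 8 → 2 = 2
u → v = 2 → 4 = 8
u → u = 2 → 2 = 8
(u → u) ∧ u = 8 ∧ 2 = 2
((u → u) ∧ u) ∨ v = 2 ∨ 4 = 4
(u → v) ∨ (((u → u) ∧ u) ∨ v) = 8 ∨ 4 = 8
~((u → v) ∨ (((u → u) ∧ u) ∨ v)) = ~8 = 0
((~((u ∨ (w → v)) ∧ (u ∧ u)) ∨ ((~(u → u) → v) ∧ (((w ∨ u) ∨ v) → (u ∨ w)))) → (((v ∧ (v ∧ u)) ∨ (w ∧ (u ∧ v))) ∧ (((w ∨ u) ∧ v) ∨ ~w))) ∨ ~((u → v) ∨ (((u → u) ∧ u) ∨ v)) = 2 ∨ 0 = 2

2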